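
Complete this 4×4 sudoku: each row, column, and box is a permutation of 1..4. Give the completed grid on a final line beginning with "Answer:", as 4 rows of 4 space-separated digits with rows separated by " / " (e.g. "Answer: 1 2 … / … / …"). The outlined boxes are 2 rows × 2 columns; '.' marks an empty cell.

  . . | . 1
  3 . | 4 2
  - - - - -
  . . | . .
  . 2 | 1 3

Step 1. [r4c1∈{4}] only 4 remains possible at r4c1 ⇒ r4c1=4.
Step 2. [r3c2∈{1,3}] row 3 places 3 nowhere but r3c2 ⇒ r3c2=3.
Step 3. [r3c1∈{1}] nothing but 1 survives at r3c1 ⇒ r3c1=1.
Step 4. [r3c3∈{2}] r3c3's peers cover all but 2. So r3c3=2.
Step 5. [r3c4∈{4}] r3c4 has the single candidate 4. So r3c4=4.
Step 6. [r2c2∈{1}] r2c2 has the single candidate 1 ⇒ r2c2=1.
Step 7. [r1c2∈{4}] r1c2 has the single candidate 4 ⇒ r1c2=4.
Step 8. [r1c1∈{2}] r1c1 is down to just 2, so r1c1=2.
Step 9. [r1c3∈{3}] only 3 remains possible at r1c3. So r1c3=3.

Answer: 2 4 3 1 / 3 1 4 2 / 1 3 2 4 / 4 2 1 3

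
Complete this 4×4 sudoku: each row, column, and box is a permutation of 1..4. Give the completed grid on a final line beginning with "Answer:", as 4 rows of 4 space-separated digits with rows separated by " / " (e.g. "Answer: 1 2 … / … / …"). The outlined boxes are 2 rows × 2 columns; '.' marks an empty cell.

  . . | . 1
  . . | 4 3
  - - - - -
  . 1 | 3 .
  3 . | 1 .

Step 1. [r2c2∈{2}] nothing but 2 survives at r2c2, so r2c2=2.
Step 2. [r4c2∈{4}] nothing but 4 survives at r4c2, so r4c2=4.
Step 3. [r4c4∈{2}] r4c4's peers cover all but 2 ⇒ r4c4=2.
Step 4. [r1c1∈{4}] r1c1 is down to just 4, so r1c1=4.
Step 5. [r3c1∈{2}] only 2 remains possible at r3c1. So r3c1=2.
Step 6. [r1c2∈{3}] nothing but 3 survives at r1c2, so r1c2=3.
Step 7. [r2c1∈{1}] r2c1 is down to just 1, so r2c1=1.
Step 8. [r1c3∈{2}] r1c3 has the single candidate 2, so r1c3=2.
Step 9. [r3c4∈{4}] r3c4 has the single candidate 4, so r3c4=4.

Answer: 4 3 2 1 / 1 2 4 3 / 2 1 3 4 / 3 4 1 2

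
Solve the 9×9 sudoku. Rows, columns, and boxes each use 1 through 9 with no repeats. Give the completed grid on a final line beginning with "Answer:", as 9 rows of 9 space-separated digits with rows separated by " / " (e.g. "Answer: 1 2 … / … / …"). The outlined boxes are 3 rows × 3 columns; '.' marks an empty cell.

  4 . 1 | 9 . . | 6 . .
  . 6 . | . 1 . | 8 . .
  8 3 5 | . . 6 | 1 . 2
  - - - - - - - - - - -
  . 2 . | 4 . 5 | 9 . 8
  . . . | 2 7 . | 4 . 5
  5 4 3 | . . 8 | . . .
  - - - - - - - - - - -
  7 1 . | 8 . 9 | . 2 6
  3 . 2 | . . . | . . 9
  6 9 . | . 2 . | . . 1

Step 1. [r3c4∈{7}] r3c4 has the single candidate 7. So r3c4=7.
Step 2. [r6c9∈{7}] r6c9 is down to just 7 ⇒ r6c9=7.
Step 3. [r1c9∈{3}] r1c9 has the single candidate 3. So r1c9=3.
Step 4. [r8c2∈{5,8}] r8c2 is the only open cell in col 2 admitting 5. So r8c2=5.
Step 5. [r3c5∈{4}] only 4 remains possible at r3c5. So r3c5=4.
Step 6. [r8c7∈{7}] r8c7's peers cover all but 7, so r8c7=7.
Step 7. [r9c3∈{4,8}] 8 has one home in box 7: r9c3, so r9c3=8.
Step 8. [r8c5∈{6}] r8c5's peers cover all but 6 ⇒ r8c5=6.
Step 9. [r4c5∈{3}] only 3 remains possible at r4c5 ⇒ r4c5=3.
Step 10. [r5c6∈{1}] r5c6 has the single candidate 1 ⇒ r5c6=1.
Step 11. [r7c5∈{5}] r7c5 is down to just 5, so r7c5=5.
Step 12. [r9c4∈{3}] r9c4's peers cover all but 3 ⇒ r9c4=3.
Step 13. [r1c8∈{5,7}] 5 has one home in row 1: r1c8 ⇒ r1c8=5.
Step 14. [r9c8∈{4}] r9c8 is down to just 4 ⇒ r9c8=4.
Step 15. [r2c1∈{2,9}] across col 1, 2 lands solely at r2c1 ⇒ r2c1=2.
Step 16. [r2c3∈{7,9}] across box 1, 9 lands solely at r2c3, so r2c3=9.
Step 17. [r5c3∈{6}] r5c3's peers cover all but 6. So r5c3=6.
Step 18. [r4c8∈{1,6}] in row 4, 6 fits only at r4c8 ⇒ r4c8=6.
Step 19. [r4c3∈{7}] r4c3's peers cover all but 7 ⇒ r4c3=7.
Step 20. [r1c5∈{8}] r1c5 is down to just 8. So r1c5=8.
Step 21. [r6c7∈{2}] nothing but 2 survives at r6c7 ⇒ r6c7=2.
Step 22. [r2c9∈{4}] r2c9 is down to just 4, so r2c9=4.
Step 23. [r4c1∈{1}] nothing but 1 survives at r4c1, so r4c1=1.
Step 24. [r5c2∈{8}] r5c2's peers cover all but 8 ⇒ r5c2=8.
Step 25. [r3c8∈{9}] r3c8's peers cover all but 9. So r3c8=9.
Step 26. [r2c4∈{5}] nothing but 5 survives at r2c4 ⇒ r2c4=5.
Step 27. [r1c2∈{7}] r1c2's peers cover all but 7, so r1c2=7.
Step 28. [r9c6∈{7}] nothing but 7 survives at r9c6. So r9c6=7.
Step 29. [r7c3∈{4}] r7c3 is down to just 4 ⇒ r7c3=4.
Step 30. [r5c8∈{3}] r5c8 is down to just 3 ⇒ r5c8=3.
Step 31. [r2c8∈{7}] r2c8 is down to just 7. So r2c8=7.
Step 32. [r8c4∈{1}] r8c4 has the single candidate 1 ⇒ r8c4=1.
Step 33. [r8c8∈{8}] nothing but 8 survives at r8c8. So r8c8=8.
Step 34. [r2c6∈{3}] r2c6 is down to just 3, so r2c6=3.
Step 35. [r8c6∈{4}] r8c6 is down to just 4 ⇒ r8c6=4.
Step 36. [r6c8∈{1}] nothing but 1 survives at r6c8 ⇒ r6c8=1.
Step 37. [r6c4∈{6}] only 6 remains possible at r6c4. So r6c4=6.
Step 38. [r6c5∈{9}] r6c5's peers cover all but 9 ⇒ r6c5=9.
Step 39. [r1c6∈{2}] r1c6's peers cover all but 2, so r1c6=2.
Step 40. [r5c1∈{9}] r5c1 is down to just 9 ⇒ r5c1=9.
Step 41. [r7c7∈{3}] r7c7's peers cover all but 3 ⇒ r7c7=3.
Step 42. [r9c7∈{5}] r9c7's peers cover all but 5. So r9c7=5.

Answer: 4 7 1 9 8 2 6 5 3 / 2 6 9 5 1 3 8 7 4 / 8 3 5 7 4 6 1 9 2 / 1 2 7 4 3 5 9 6 8 / 9 8 6 2 7 1 4 3 5 / 5 4 3 6 9 8 2 1 7 / 7 1 4 8 5 9 3 2 6 / 3 5 2 1 6 4 7 8 9 / 6 9 8 3 2 7 5 4 1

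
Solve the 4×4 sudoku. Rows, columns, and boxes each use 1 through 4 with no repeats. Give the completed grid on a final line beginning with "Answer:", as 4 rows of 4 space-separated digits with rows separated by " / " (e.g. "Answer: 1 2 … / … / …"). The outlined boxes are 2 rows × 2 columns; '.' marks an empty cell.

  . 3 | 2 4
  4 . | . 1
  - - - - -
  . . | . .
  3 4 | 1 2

Step 1. [r3c1∈{1,2}] r3c1 is the only open cell in col 1 admitting 2. So r3c1=2.
Step 2. [r3c3∈{3,4}] row 3 places 4 nowhere but r3c3. So r3c3=4.
Step 3. [r3c2∈{1}] r3c2's peers cover all but 1 ⇒ r3c2=1.
Step 4. [r2c2∈{2}] r2c2 has the single candidate 2, so r2c2=2.
Step 5. [r1c1∈{1}] only 1 remains possible at r1c1. So r1c1=1.
Step 6. [r3c4∈{3}] r3c4 has the single candidate 3 ⇒ r3c4=3.
Step 7. [r2c3∈{3}] nothing but 3 survives at r2c3, so r2c3=3.

Answer: 1 3 2 4 / 4 2 3 1 / 2 1 4 3 / 3 4 1 2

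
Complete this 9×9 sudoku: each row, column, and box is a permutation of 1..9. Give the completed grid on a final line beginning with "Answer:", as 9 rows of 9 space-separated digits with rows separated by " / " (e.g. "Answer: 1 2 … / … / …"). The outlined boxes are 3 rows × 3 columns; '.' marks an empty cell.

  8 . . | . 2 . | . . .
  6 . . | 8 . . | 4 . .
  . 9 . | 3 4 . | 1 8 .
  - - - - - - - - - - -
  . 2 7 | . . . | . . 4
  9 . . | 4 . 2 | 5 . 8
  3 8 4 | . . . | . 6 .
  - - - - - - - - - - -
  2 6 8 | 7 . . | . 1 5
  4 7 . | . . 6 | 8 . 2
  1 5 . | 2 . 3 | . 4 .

Step 1. [r7c5∈{9}] only 9 remains possible at r7c5, so r7c5=9.
Step 2. [r1c4∈{1,5,6,9}] box 2 places 6 nowhere but r1c4. So r1c4=6.
Step 3. [r4c5∈{1,3,5,6,8}] 6 has one home in row 4: r4c5, so r4c5=6.
Step 4. [r2c8∈{2,3,5,7,9}] in col 8, 2 fits only at r2c8, so r2c8=2.
Step 5. [r6c9∈{1,7,9}] col 9 places 1 nowhere but r6c9 ⇒ r6c9=1.
Step 6. [r1c8∈{3,5,7,9}] in col 8, 5 fits only at r1c8. So r1c8=5.
Step 7. [r5c2∈{1}] only 1 remains possible at r5c2. So r5c2=1.
Step 8. [r8c3∈{3,9}] in box 7, 3 fits only at r8c3. So r8c3=3.
Step 9. [r3c1∈{5,7}] r3c1 is the only open cell in col 1 admitting 7 ⇒ r3c1=7.
Step 10. [r3c6∈{5}] r3c6's peers cover all but 5, so r3c6=5.
Step 11. [r8c8∈{9}] r8c8's peers cover all but 9. So r8c8=9.
Step 12. [r5c8∈{3,7}] 7 has one home in col 8: r5c8, so r5c8=7.
Step 13. [r1c3∈{1}] r1c3's peers cover all but 1, so r1c3=1.
Step 14. [r4c6∈{1,8,9}] in row 4, 8 fits only at r4c6. So r4c6=8.
Step 15. [r4c4∈{1,5,9}] 1 has one home in row 4: r4c4, so r4c4=1.
Step 16. [r4c7∈{3,9}] 9 has one home in row 4: r4c7, so r4c7=9.
Step 17. [r2c6∈{1,7,9}] in col 6, 1 fits only at r2c6. So r2c6=1.
Step 18. [r1c6∈{7,9}] box 2 places 9 nowhere but r1c6 ⇒ r1c6=9.
Step 19. [r2c2∈{3}] r2c2 has the single candidate 3, so r2c2=3.
Step 20. [r1c9∈{3,7}] 3 has one home in col 9: r1c9. So r1c9=3.
Step 21. [r9c7∈{6,7}] r9c7 is the only open cell in col 7 admitting 6, so r9c7=6.
Step 22. [r2c5∈{7}] r2c5 has the single candidate 7 ⇒ r2c5=7.
Step 23. [r8c4∈{5}] r8c4 is down to just 5, so r8c4=5.
Step 24. [r6c4∈{9}] r6c4's peers cover all but 9. So r6c4=9.
Step 25. [r2c3∈{5}] nothing but 5 survives at r2c3 ⇒ r2c3=5.
Step 26. [r9c9∈{7}] r9c9 is down to just 7, so r9c9=7.
Step 27. [r1c2∈{4}] r1c2 has the single candidate 4 ⇒ r1c2=4.
Step 28. [r7c6∈{4}] r7c6 has the single candidate 4. So r7c6=4.
Step 29. [r4c8∈{3}] only 3 remains possible at r4c8. So r4c8=3.
Step 30. [r9c3∈{9}] r9c3's peers cover all but 9. So r9c3=9.
Step 31. [r3c3∈{2}] only 2 remains possible at r3c3, so r3c3=2.
Step 32. [r8c5∈{1}] r8c5 has the single candidate 1. So r8c5=1.
Step 33. [r1c7∈{7}] r1c7 is down to just 7 ⇒ r1c7=7.
Step 34. [r5c5∈{3}] r5c5 has the single candidate 3. So r5c5=3.
Step 35. [r4c1∈{5}] r4c1 has the single candidate 5, so r4c1=5.
Step 36. [r7c7∈{3}] only 3 remains possible at r7c7 ⇒ r7c7=3.
Step 37. [r3c9∈{6}] r3c9 has the single candidate 6. So r3c9=6.
Step 38. [r9c5∈{8}] only 8 remains possible at r9c5 ⇒ r9c5=8.
Step 39. [r6c5∈{5}] nothing but 5 survives at r6c5 ⇒ r6c5=5.
Step 40. [r6c7∈{2}] nothing but 2 survives at r6c7. So r6c7=2.
Step 41. [r6c6∈{7}] r6c6 has the single candidate 7. So r6c6=7.
Step 42. [r5c3∈{6}] only 6 remains possible at r5c3 ⇒ r5c3=6.
Step 43. [r2c9∈{9}] r2c9 has the single candidate 9 ⇒ r2c9=9.

Answer: 8 4 1 6 2 9 7 5 3 / 6 3 5 8 7 1 4 2 9 / 7 9 2 3 4 5 1 8 6 / 5 2 7 1 6 8 9 3 4 / 9 1 6 4 3 2 5 7 8 / 3 8 4 9 5 7 2 6 1 / 2 6 8 7 9 4 3 1 5 / 4 7 3 5 1 6 8 9 2 / 1 5 9 2 8 3 6 4 7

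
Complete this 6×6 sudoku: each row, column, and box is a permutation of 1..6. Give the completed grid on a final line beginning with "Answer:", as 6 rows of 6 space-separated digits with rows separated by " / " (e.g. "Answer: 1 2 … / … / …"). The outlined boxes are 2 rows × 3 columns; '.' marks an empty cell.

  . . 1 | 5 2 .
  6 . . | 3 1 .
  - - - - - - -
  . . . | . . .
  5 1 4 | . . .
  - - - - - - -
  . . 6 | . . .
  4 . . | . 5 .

Step 1. [r3c6∈{1,2,3,4,5,6}] r3c6 is the only open cell in row 3 admitting 5, so r3c6=5.
Step 2. [r3c4∈{1,2,4,6}] 1 has one home in row 3: r3c4 ⇒ r3c4=1.
Step 3. [r6c6∈{1,2,3,6}] r6c6 is the only open cell in row 6 admitting 1 ⇒ r6c6=1.
Step 4. [r1c1∈{3}] r1c1's peers cover all but 3, so r1c1=3.
Step 5. [r5c4∈{2,4}] r5c4 is the only open cell in col 4 admitting 4 ⇒ r5c4=4.
Step 6. [r5c5∈{3}] r5c5 has the single candidate 3, so r5c5=3.
Step 7. [r5c6∈{2}] r5c6 has the single candidate 2 ⇒ r5c6=2.
Step 8. [r3c2∈{2,3,6}] r3c2 is the only open cell in col 2 admitting 6, so r3c2=6.
Step 9. [r1c6∈{4,6}] row 1 places 6 nowhere but r1c6. So r1c6=6.
Step 10. [r3c3∈{2,3}] across row 3, 3 lands solely at r3c3 ⇒ r3c3=3.
Step 11. [r6c3∈{2}] only 2 remains possible at r6c3. So r6c3=2.
Step 12. [r2c2∈{2,4,5}] r2c2 is the only open cell in row 2 admitting 2 ⇒ r2c2=2.
Step 13. [r6c4∈{6}] only 6 remains possible at r6c4, so r6c4=6.
Step 14. [r4c6∈{3}] nothing but 3 survives at r4c6 ⇒ r4c6=3.
Step 15. [r5c2∈{5}] only 5 remains possible at r5c2, so r5c2=5.
Step 16. [r2c3∈{5}] r2c3 is down to just 5, so r2c3=5.
Step 17. [r6c2∈{3}] nothing but 3 survives at r6c2 ⇒ r6c2=3.
Step 18. [r3c5∈{4}] r3c5 is down to just 4. So r3c5=4.
Step 19. [r5c1∈{1}] r5c1 has the single candidate 1, so r5c1=1.
Step 20. [r3c1∈{2}] r3c1's peers cover all but 2, so r3c1=2.
Step 21. [r4c4∈{2}] r4c4's peers cover all but 2 ⇒ r4c4=2.
Step 22. [r1c2∈{4}] r1c2 is down to just 4. So r1c2=4.
Step 23. [r4c5∈{6}] only 6 remains possible at r4c5. So r4c5=6.
Step 24. [r2c6∈{4}] r2c6 has the single candidate 4. So r2c6=4.

Answer: 3 4 1 5 2 6 / 6 2 5 3 1 4 / 2 6 3 1 4 5 / 5 1 4 2 6 3 / 1 5 6 4 3 2 / 4 3 2 6 5 1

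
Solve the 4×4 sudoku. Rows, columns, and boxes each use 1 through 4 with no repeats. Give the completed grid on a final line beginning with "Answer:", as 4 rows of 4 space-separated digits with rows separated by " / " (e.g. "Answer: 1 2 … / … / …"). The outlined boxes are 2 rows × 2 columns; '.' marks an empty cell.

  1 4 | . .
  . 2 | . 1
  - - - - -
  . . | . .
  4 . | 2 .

Step 1. [r4c4∈{3}] r4c4 has the single candidate 3. So r4c4=3.
Step 2. [r3c3∈{1,4}] col 3 places 1 nowhere but r3c3. So r3c3=1.
Step 3. [r2c1∈{3}] only 3 remains possible at r2c1. So r2c1=3.
Step 4. [r3c4∈{4}] r3c4 is down to just 4. So r3c4=4.
Step 5. [r3c1∈{2}] r3c1 has the single candidate 2 ⇒ r3c1=2.
Step 6. [r1c4∈{2}] r1c4 has the single candidate 2, so r1c4=2.
Step 7. [r4c2∈{1}] r4c2 is down to just 1, so r4c2=1.
Step 8. [r1c3∈{3}] nothing but 3 survives at r1c3 ⇒ r1c3=3.
Step 9. [r2c3∈{4}] r2c3 has the single candidate 4, so r2c3=4.
Step 10. [r3c2∈{3}] r3c2 is down to just 3, so r3c2=3.

Answer: 1 4 3 2 / 3 2 4 1 / 2 3 1 4 / 4 1 2 3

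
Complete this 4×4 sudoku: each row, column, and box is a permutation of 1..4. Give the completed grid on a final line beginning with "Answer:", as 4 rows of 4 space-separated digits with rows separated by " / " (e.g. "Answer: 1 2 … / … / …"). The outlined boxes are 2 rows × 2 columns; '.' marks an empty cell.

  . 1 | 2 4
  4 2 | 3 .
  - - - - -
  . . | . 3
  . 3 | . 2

Step 1. [r4c1∈{1}] nothing but 1 survives at r4c1. So r4c1=1.
Step 2. [r3c3∈{1,4}] r3c3 is the only open cell in row 3 admitting 1. So r3c3=1.
Step 3. [r4c3∈{4}] only 4 remains possible at r4c3. So r4c3=4.
Step 4. [r2c4∈{1}] only 1 remains possible at r2c4. So r2c4=1.
Step 5. [r3c2∈{4}] only 4 remains possible at r3c2, so r3c2=4.
Step 6. [r3c1∈{2}] nothing but 2 survives at r3c1. So r3c1=2.
Step 7. [r1c1∈{3}] r1c1 has the single candidate 3 ⇒ r1c1=3.

Answer: 3 1 2 4 / 4 2 3 1 / 2 4 1 3 / 1 3 4 2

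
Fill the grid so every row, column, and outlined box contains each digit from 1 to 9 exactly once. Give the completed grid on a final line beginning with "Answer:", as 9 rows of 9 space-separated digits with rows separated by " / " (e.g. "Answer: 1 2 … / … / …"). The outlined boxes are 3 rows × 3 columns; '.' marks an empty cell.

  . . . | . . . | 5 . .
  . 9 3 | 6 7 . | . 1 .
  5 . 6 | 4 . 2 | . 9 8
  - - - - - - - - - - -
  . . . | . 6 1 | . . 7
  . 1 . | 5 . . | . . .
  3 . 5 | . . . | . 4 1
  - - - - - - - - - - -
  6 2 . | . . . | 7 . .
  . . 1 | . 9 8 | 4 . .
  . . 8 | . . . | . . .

Step 1. [r2c7∈{2}] only 2 remains possible at r2c7 ⇒ r2c7=2.
Step 2. [r9c6∈{3,4,5,6,7}] col 6 places 6 nowhere but r9c6 ⇒ r9c6=6.
Step 3. [r3c7∈{3}] r3c7 has the single candidate 3. So r3c7=3.
Step 4. [r8c1∈{7}] nothing but 7 survives at r8c1, so r8c1=7.
Step 5. [r4c8∈{2,3,5,8}] r4c8 is the only open cell in row 4 admitting 5 ⇒ r4c8=5.
Step 6. [r4c4∈{2,3,8,9}] row 4 places 3 nowhere but r4c4. So r4c4=3.
Step 7. [r8c4∈{2}] r8c4's peers cover all but 2. So r8c4=2.
Step 8. [r1c1∈{1,2,4,8}] 1 has one home in col 1: r1c1 ⇒ r1c1=1.
Step 9. [r1c3∈{2,4,7}] r1c3 is the only open cell in row 1 admitting 2. So r1c3=2.
Step 10. [r4c1∈{2,4,8,9}] 2 has one home in row 4: r4c1 ⇒ r4c1=2.
Step 11. [r5c3∈{4,7,9}] across col 3, 7 lands solely at r5c3. So r5c3=7.
Step 12. [r9c7∈{1,9}] across col 7, 1 lands solely at r9c7 ⇒ r9c7=1.
Step 13. [r2c1∈{4,8}] r2c1 is the only open cell in row 2 admitting 8 ⇒ r2c1=8.
Step 14. [r1c2∈{4,7}] 4 has one home in box 1: r1c2. So r1c2=4.
Step 15. [r1c9∈{6}] nothing but 6 survives at r1c9, so r1c9=6.
Step 16. [r4c3∈{4,9}] row 4 places 4 nowhere but r4c3, so r4c3=4.
Step 17. [r4c7∈{8,9}] across row 4, 9 lands solely at r4c7 ⇒ r4c7=9.
Step 18. [r6c2∈{6,8}] in col 2, 6 fits only at r6c2, so r6c2=6.
Step 19. [r6c7∈{8}] only 8 remains possible at r6c7. So r6c7=8.
Step 20. [r5c5∈{2,4,8}] in row 5, 8 fits only at r5c5, so r5c5=8.
Step 21. [r1c5∈{3}] r1c5 has the single candidate 3 ⇒ r1c5=3.
Step 22. [r7c6∈{3,4,5}] r7c6 is the only open cell in col 6 admitting 3. So r7c6=3.
Step 23. [r7c5∈{1,4,5}] r7c5 is the only open cell in row 7 admitting 4, so r7c5=4.
Step 24. [r7c9∈{5,9}] row 7 places 5 nowhere but r7c9. So r7c9=5.
Step 25. [r8c9∈{3}] r8c9's peers cover all but 3. So r8c9=3.
Step 26. [r1c6∈{9}] r1c6's peers cover all but 9. So r1c6=9.
Step 27. [r5c9∈{2}] r5c9's peers cover all but 2. So r5c9=2.
Step 28. [r8c8∈{6}] r8c8 has the single candidate 6, so r8c8=6.
Step 29. [r9c2∈{3,5}] row 9 places 3 nowhere but r9c2, so r9c2=3.
Step 30. [r9c1∈{4,9}] in row 9, 4 fits only at r9c1, so r9c1=4.
Step 31. [r6c4∈{7,9}] row 6 places 9 nowhere but r6c4 ⇒ r6c4=9.
Step 32. [r4c2∈{8}] only 8 remains possible at r4c2 ⇒ r4c2=8.
Step 33. [r8c2∈{5}] r8c2's peers cover all but 5, so r8c2=5.
Step 34. [r7c4∈{1}] r7c4 has the single candidate 1, so r7c4=1.
Step 35. [r2c9∈{4}] r2c9 has the single candidate 4 ⇒ r2c9=4.
Step 36. [r1c4∈{8}] only 8 remains possible at r1c4. So r1c4=8.
Step 37. [r5c1∈{9}] r5c1 is down to just 9, so r5c1=9.
Step 38. [r9c5∈{5}] nothing but 5 survives at r9c5, so r9c5=5.
Step 39. [r9c9∈{9}] r9c9's peers cover all but 9, so r9c9=9.
Step 40. [r3c2∈{7}] r3c2 is down to just 7 ⇒ r3c2=7.
Step 41. [r5c7∈{6}] only 6 remains possible at r5c7, so r5c7=6.
Step 42. [r9c8∈{2}] r9c8's peers cover all but 2, so r9c8=2.
Step 43. [r3c5∈{1}] r3c5's peers cover all but 1 ⇒ r3c5=1.
Step 44. [r2c6∈{5}] r2c6's peers cover all but 5, so r2c6=5.
Step 45. [r5c6∈{4}] nothing but 4 survives at r5c6. So r5c6=4.
Step 46. [r6c6∈{7}] nothing but 7 survives at r6c6. So r6c6=7.
Step 47. [r5c8∈{3}] nothing but 3 survives at r5c8 ⇒ r5c8=3.
Step 48. [r6c5∈{2}] only 2 remains possible at r6c5 ⇒ r6c5=2.
Step 49. [r1c8∈{7}] r1c8 has the single candidate 7. So r1c8=7.
Step 50. [r9c4∈{7}] r9c4's peers cover all but 7. So r9c4=7.
Step 51. [r7c3∈{9}] r7c3's peers cover all but 9 ⇒ r7c3=9.
Step 52. [r7c8∈{8}] r7c8 has the single candidate 8 ⇒ r7c8=8.

Answer: 1 4 2 8 3 9 5 7 6 / 8 9 3 6 7 5 2 1 4 / 5 7 6 4 1 2 3 9 8 / 2 8 4 3 6 1 9 5 7 / 9 1 7 5 8 4 6 3 2 / 3 6 5 9 2 7 8 4 1 / 6 2 9 1 4 3 7 8 5 / 7 5 1 2 9 8 4 6 3 / 4 3 8 7 5 6 1 2 9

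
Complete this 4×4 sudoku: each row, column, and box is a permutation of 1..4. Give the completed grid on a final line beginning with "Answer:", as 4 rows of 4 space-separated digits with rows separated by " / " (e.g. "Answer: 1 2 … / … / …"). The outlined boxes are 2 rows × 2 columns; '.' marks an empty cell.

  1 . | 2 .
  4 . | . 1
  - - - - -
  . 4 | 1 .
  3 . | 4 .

Step 1. [r3c4∈{2,3}] 3 has one home in row 3: r3c4 ⇒ r3c4=3.
Step 2. [r2c2∈{2,3}] r2c2 is the only open cell in row 2 admitting 2, so r2c2=2.
Step 3. [r1c2∈{3}] only 3 remains possible at r1c2, so r1c2=3.
Step 4. [r4c2∈{1}] r4c2 has the single candidate 1. So r4c2=1.
Step 5. [r1c4∈{4}] only 4 remains possible at r1c4 ⇒ r1c4=4.
Step 6. [r2c3∈{3}] r2c3's peers cover all but 3. So r2c3=3.
Step 7. [r3c1∈{2}] r3c1 has the single candidate 2 ⇒ r3c1=2.
Step 8. [r4c4∈{2}] r4c4 is down to just 2. So r4c4=2.

Answer: 1 3 2 4 / 4 2 3 1 / 2 4 1 3 / 3 1 4 2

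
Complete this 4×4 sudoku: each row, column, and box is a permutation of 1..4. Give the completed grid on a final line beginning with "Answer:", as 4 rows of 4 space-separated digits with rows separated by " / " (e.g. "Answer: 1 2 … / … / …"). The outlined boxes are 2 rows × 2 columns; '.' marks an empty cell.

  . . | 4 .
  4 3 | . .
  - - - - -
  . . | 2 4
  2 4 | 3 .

Step 1. [r1c1∈{1}] only 1 remains possible at r1c1. So r1c1=1.
Step 2. [r2c4∈{1,2}] row 2 places 2 nowhere but r2c4. So r2c4=2.
Step 3. [r1c4∈{3}] r1c4 has the single candidate 3, so r1c4=3.
Step 4. [r1c2∈{2}] only 2 remains possible at r1c2, so r1c2=2.
Step 5. [r4c4∈{1}] r4c4's peers cover all but 1, so r4c4=1.
Step 6. [r3c2∈{1}] r3c2 is down to just 1. So r3c2=1.
Step 7. [r2c3∈{1}] r2c3 is down to just 1, so r2c3=1.
Step 8. [r3c1∈{3}] r3c1 has the single candidate 3. So r3c1=3.

Answer: 1 2 4 3 / 4 3 1 2 / 3 1 2 4 / 2 4 3 1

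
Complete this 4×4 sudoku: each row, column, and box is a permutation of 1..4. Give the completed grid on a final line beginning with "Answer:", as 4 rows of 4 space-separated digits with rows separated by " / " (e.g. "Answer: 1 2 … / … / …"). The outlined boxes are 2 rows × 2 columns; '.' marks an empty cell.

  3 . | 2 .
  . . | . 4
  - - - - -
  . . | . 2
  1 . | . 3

Step 1. [r3c1∈{4}] only 4 remains possible at r3c1, so r3c1=4.
Step 2. [r1c4∈{1}] only 1 remains possible at r1c4. So r1c4=1.
Step 3. [r2c1∈{2}] r2c1 is down to just 2. So r2c1=2.
Step 4. [r2c2∈{1}] r2c2's peers cover all but 1 ⇒ r2c2=1.
Step 5. [r4c2∈{2}] nothing but 2 survives at r4c2. So r4c2=2.
Step 6. [r3c3∈{1}] only 1 remains possible at r3c3 ⇒ r3c3=1.
Step 7. [r4c3∈{4}] only 4 remains possible at r4c3. So r4c3=4.
Step 8. [r1c2∈{4}] only 4 remains possible at r1c2, so r1c2=4.
Step 9. [r2c3∈{3}] r2c3 has the single candidate 3. So r2c3=3.
Step 10. [r3c2∈{3}] r3c2 has the single candidate 3 ⇒ r3c2=3.

Answer: 3 4 2 1 / 2 1 3 4 / 4 3 1 2 / 1 2 4 3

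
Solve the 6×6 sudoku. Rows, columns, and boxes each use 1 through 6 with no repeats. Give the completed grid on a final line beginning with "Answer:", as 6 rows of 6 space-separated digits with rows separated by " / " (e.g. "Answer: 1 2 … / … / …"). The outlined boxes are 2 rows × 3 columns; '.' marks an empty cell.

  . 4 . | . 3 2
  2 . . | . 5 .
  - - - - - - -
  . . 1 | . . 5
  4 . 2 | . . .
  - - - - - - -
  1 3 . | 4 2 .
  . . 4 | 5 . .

Step 1. [r6c1∈{6}] r6c1 is down to just 6 ⇒ r6c1=6.
Step 2. [r3c2∈{6}] r3c2 has the single candidate 6, so r3c2=6.
Step 3. [r1c4∈{1,6}] row 1 places 1 nowhere but r1c4 ⇒ r1c4=1.
Step 4. [r2c4∈{6}] r2c4's peers cover all but 6. So r2c4=6.
Step 5. [r6c5∈{1}] r6c5 has the single candidate 1. So r6c5=1.
Step 6. [r4c6∈{1,3,6}] 1 has one home in row 4: r4c6. So r4c6=1.
Step 7. [r3c1∈{3}] r3c1 is down to just 3 ⇒ r3c1=3.
Step 8. [r1c1∈{5}] nothing but 5 survives at r1c1. So r1c1=5.
Step 9. [r2c2∈{1}] r2c2 is down to just 1 ⇒ r2c2=1.
Step 10. [r4c2∈{5}] r4c2 is down to just 5, so r4c2=5.
Step 11. [r6c2∈{2}] r6c2's peers cover all but 2. So r6c2=2.
Step 12. [r5c6∈{6}] nothing but 6 survives at r5c6, so r5c6=6.
Step 13. [r3c4∈{2}] r3c4's peers cover all but 2. So r3c4=2.
Step 14. [r6c6∈{3}] nothing but 3 survives at r6c6, so r6c6=3.
Step 15. [r5c3∈{5}] r5c3 is down to just 5 ⇒ r5c3=5.
Step 16. [r2c3∈{3}] nothing but 3 survives at r2c3. So r2c3=3.
Step 17. [r2c6∈{4}] r2c6's peers cover all but 4. So r2c6=4.
Step 18. [r4c5∈{6}] r4c5 has the single candidate 6. So r4c5=6.
Step 19. [r1c3∈{6}] r1c3's peers cover all but 6, so r1c3=6.
Step 20. [r4c4∈{3}] r4c4 is down to just 3, so r4c4=3.
Step 21. [r3c5∈{4}] r3c5's peers cover all but 4. So r3c5=4.

Answer: 5 4 6 1 3 2 / 2 1 3 6 5 4 / 3 6 1 2 4 5 / 4 5 2 3 6 1 / 1 3 5 4 2 6 / 6 2 4 5 1 3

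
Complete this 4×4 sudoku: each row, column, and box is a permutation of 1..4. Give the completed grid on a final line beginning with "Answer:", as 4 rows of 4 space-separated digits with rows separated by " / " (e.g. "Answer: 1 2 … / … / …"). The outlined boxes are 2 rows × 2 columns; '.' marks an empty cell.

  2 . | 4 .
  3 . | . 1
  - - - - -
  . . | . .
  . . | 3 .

Step 1. [r3c2∈{1,2,3,4}] across row 3, 3 lands solely at r3c2, so r3c2=3.
Step 2. [r4c2∈{1,2,4}] across col 2, 2 lands solely at r4c2. So r4c2=2.
Step 3. [r3c3∈{1,2}] r3c3 is the only open cell in col 3 admitting 1, so r3c3=1.
Step 4. [r4c4∈{4}] r4c4 is down to just 4. So r4c4=4.
Step 5. [r3c4∈{2}] r3c4 is down to just 2 ⇒ r3c4=2.
Step 6. [r3c1∈{4}] r3c1 has the single candidate 4, so r3c1=4.
Step 7. [r1c4∈{3}] nothing but 3 survives at r1c4, so r1c4=3.
Step 8. [r1c2∈{1}] r1c2 has the single candidate 1. So r1c2=1.
Step 9. [r2c3∈{2}] r2c3 has the single candidate 2, so r2c3=2.
Step 10. [r2c2∈{4}] r2c2 has the single candidate 4, so r2c2=4.
Step 11. [r4c1∈{1}] r4c1's peers cover all but 1 ⇒ r4c1=1.

Answer: 2 1 4 3 / 3 4 2 1 / 4 3 1 2 / 1 2 3 4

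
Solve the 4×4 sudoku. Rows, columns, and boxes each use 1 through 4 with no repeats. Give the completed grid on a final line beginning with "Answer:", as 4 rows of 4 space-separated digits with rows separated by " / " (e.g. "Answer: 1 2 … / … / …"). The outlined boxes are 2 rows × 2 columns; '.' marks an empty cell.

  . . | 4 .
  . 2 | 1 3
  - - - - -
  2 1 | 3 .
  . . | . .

Step 1. [r4c2∈{3,4}] col 2 places 4 nowhere but r4c2. So r4c2=4.
Step 2. [r1c1∈{1,3}] across row 1, 1 lands solely at r1c1, so r1c1=1.
Step 3. [r4c3∈{2}] r4c3's peers cover all but 2. So r4c3=2.
Step 4. [r1c4∈{2}] nothing but 2 survives at r1c4 ⇒ r1c4=2.
Step 5. [r1c2∈{3}] nothing but 3 survives at r1c2, so r1c2=3.
Step 6. [r2c1∈{4}] nothing but 4 survives at r2c1. So r2c1=4.
Step 7. [r3c4∈{4}] only 4 remains possible at r3c4, so r3c4=4.
Step 8. [r4c4∈{1}] r4c4 is down to just 1, so r4c4=1.
Step 9. [r4c1∈{3}] only 3 remains possible at r4c1 ⇒ r4c1=3.

Answer: 1 3 4 2 / 4 2 1 3 / 2 1 3 4 / 3 4 2 1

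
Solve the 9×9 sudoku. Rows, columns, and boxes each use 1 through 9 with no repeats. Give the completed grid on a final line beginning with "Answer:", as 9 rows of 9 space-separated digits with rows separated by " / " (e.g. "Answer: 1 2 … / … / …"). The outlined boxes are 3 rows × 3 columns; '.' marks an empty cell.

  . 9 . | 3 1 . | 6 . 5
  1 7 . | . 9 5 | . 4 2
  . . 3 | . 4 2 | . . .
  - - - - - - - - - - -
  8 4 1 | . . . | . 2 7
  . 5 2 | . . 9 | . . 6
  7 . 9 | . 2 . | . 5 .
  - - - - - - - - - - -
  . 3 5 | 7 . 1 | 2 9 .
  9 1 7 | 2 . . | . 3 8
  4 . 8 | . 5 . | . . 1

Step 1. [r8c5∈{6}] r8c5 is down to just 6. So r8c5=6.
Step 2. [r6c9∈{3,4}] 3 has one home in col 9: r6c9 ⇒ r6c9=3.
Step 3. [r6c2∈{6}] r6c2 is down to just 6, so r6c2=6.
Step 4. [r3c2∈{8}] r3c2 has the single candidate 8 ⇒ r3c2=8.
Step 5. [r3c4∈{6}] only 6 remains possible at r3c4. So r3c4=6.
Step 6. [r2c4∈{8}] r2c4 is down to just 8, so r2c4=8.
Step 7. [r6c6∈{4,8}] across col 6, 8 lands solely at r6c6. So r6c6=8.
Step 8. [r5c7∈{1,4,8}] col 7 places 8 nowhere but r5c7 ⇒ r5c7=8.
Step 9. [r5c8∈{1}] only 1 remains possible at r5c8 ⇒ r5c8=1.
Step 10. [r3c8∈{7}] only 7 remains possible at r3c8. So r3c8=7.
Step 11. [r6c7∈{4}] nothing but 4 survives at r6c7, so r6c7=4.
Step 12. [r4c5∈{3}] nothing but 3 survives at r4c5. So r4c5=3.
Step 13. [r3c7∈{1,9}] r3c7 is the only open cell in row 3 admitting 1 ⇒ r3c7=1.
Step 14. [r1c8∈{8}] r1c8's peers cover all but 8. So r1c8=8.
Step 15. [r5c4∈{4}] r5c4 is down to just 4 ⇒ r5c4=4.
Step 16. [r4c4∈{5}] r4c4's peers cover all but 5, so r4c4=5.
Step 17. [r8c7∈{5}] r8c7 has the single candidate 5, so r8c7=5.
Step 18. [r9c2∈{2}] r9c2's peers cover all but 2. So r9c2=2.
Step 19. [r9c4∈{9}] r9c4's peers cover all but 9 ⇒ r9c4=9.
Step 20. [r4c7∈{9}] nothing but 9 survives at r4c7, so r4c7=9.
Step 21. [r6c4∈{1}] r6c4's peers cover all but 1. So r6c4=1.
Step 22. [r5c5∈{7}] only 7 remains possible at r5c5, so r5c5=7.
Step 23. [r3c9∈{9}] r3c9 has the single candidate 9, so r3c9=9.
Step 24. [r7c9∈{4}] r7c9 is down to just 4, so r7c9=4.
Step 25. [r9c6∈{3}] r9c6 is down to just 3, so r9c6=3.
Step 26. [r9c7∈{7}] nothing but 7 survives at r9c7, so r9c7=7.
Step 27. [r2c7∈{3}] r2c7 is down to just 3. So r2c7=3.
Step 28. [r3c1∈{5}] r3c1 has the single candidate 5 ⇒ r3c1=5.
Step 29. [r4c6∈{6}] r4c6's peers cover all but 6 ⇒ r4c6=6.
Step 30. [r8c6∈{4}] r8c6 has the single candidate 4 ⇒ r8c6=4.
Step 31. [r7c5∈{8}] r7c5 has the single candidate 8. So r7c5=8.
Step 32. [r1c3∈{4}] nothing but 4 survives at r1c3. So r1c3=4.
Step 33. [r5c1∈{3}] only 3 remains possible at r5c1, so r5c1=3.
Step 34. [r9c8∈{6}] nothing but 6 survives at r9c8 ⇒ r9c8=6.
Step 35. [r2c3∈{6}] only 6 remains possible at r2c3 ⇒ r2c3=6.
Step 36. [r1c1∈{2}] r1c1's peers cover all but 2. So r1c1=2.
Step 37. [r7c1∈{6}] r7c1 is down to just 6. So r7c1=6.
Step 38. [r1c6∈{7}] r1c6's peers cover all but 7 ⇒ r1c6=7.

Answer: 2 9 4 3 1 7 6 8 5 / 1 7 6 8 9 5 3 4 2 / 5 8 3 6 4 2 1 7 9 / 8 4 1 5 3 6 9 2 7 / 3 5 2 4 7 9 8 1 6 / 7 6 9 1 2 8 4 5 3 / 6 3 5 7 8 1 2 9 4 / 9 1 7 2 6 4 5 3 8 / 4 2 8 9 5 3 7 6 1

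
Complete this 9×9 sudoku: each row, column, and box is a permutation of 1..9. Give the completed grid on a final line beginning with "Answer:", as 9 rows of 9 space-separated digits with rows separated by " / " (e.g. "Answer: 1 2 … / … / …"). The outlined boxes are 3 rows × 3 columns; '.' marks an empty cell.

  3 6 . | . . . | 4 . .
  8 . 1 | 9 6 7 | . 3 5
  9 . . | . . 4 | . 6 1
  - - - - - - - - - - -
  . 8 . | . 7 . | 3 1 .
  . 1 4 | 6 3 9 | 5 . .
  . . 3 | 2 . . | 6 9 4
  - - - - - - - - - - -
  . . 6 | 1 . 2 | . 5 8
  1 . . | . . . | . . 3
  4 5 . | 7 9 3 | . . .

Step 1. [r4c6∈{5}] nothing but 5 survives at r4c6. So r4c6=5.
Step 2. [r9c8∈{2}] r9c8 is down to just 2, so r9c8=2.
Step 3. [r7c1∈{7}] r7c1's peers cover all but 7, so r7c1=7.
Step 4. [r3c7∈{2,7,8}] col 7 places 8 nowhere but r3c7, so r3c7=8.
Step 5. [r4c9∈{2}] nothing but 2 survives at r4c9. So r4c9=2.
Step 6. [r1c8∈{7}] nothing but 7 survives at r1c8 ⇒ r1c8=7.
Step 7. [r3c3∈{2,5,7}] col 3 places 7 nowhere but r3c3 ⇒ r3c3=7.
Step 8. [r3c2∈{2}] nothing but 2 survives at r3c2. So r3c2=2.
Step 9. [r3c5∈{5}] nothing but 5 survives at r3c5 ⇒ r3c5=5.
Step 10. [r1c4∈{8}] r1c4's peers cover all but 8, so r1c4=8.
Step 11. [r8c2∈{9}] only 9 remains possible at r8c2, so r8c2=9.
Step 12. [r8c8∈{4}] r8c8 is down to just 4, so r8c8=4.
Step 13. [r8c5∈{8}] r8c5 is down to just 8, so r8c5=8.
Step 14. [r1c6∈{1}] r1c6 is down to just 1. So r1c6=1.
Step 15. [r7c7∈{9}] r7c7 is down to just 9. So r7c7=9.
Step 16. [r9c9∈{6}] r9c9 is down to just 6, so r9c9=6.
Step 17. [r8c7∈{7}] r8c7 has the single candidate 7. So r8c7=7.
Step 18. [r9c7∈{1}] r9c7 is down to just 1. So r9c7=1.
Step 19. [r9c3∈{8}] r9c3's peers cover all but 8. So r9c3=8.
Step 20. [r8c6∈{6}] r8c6's peers cover all but 6, so r8c6=6.
Step 21. [r4c1∈{6}] r4c1's peers cover all but 6, so r4c1=6.
Step 22. [r4c3∈{9}] r4c3's peers cover all but 9. So r4c3=9.
Step 23. [r5c1∈{2}] r5c1 is down to just 2 ⇒ r5c1=2.
Step 24. [r1c3∈{5}] r1c3 has the single candidate 5. So r1c3=5.
Step 25. [r6c1∈{5}] nothing but 5 survives at r6c1, so r6c1=5.
Step 26. [r3c4∈{3}] r3c4 has the single candidate 3, so r3c4=3.
Step 27. [r5c8∈{8}] r5c8 is down to just 8. So r5c8=8.
Step 28. [r4c4∈{4}] r4c4's peers cover all but 4, so r4c4=4.
Step 29. [r8c4∈{5}] nothing but 5 survives at r8c4, so r8c4=5.
Step 30. [r7c5∈{4}] r7c5 is down to just 4 ⇒ r7c5=4.
Step 31. [r1c9∈{9}] r1c9 is down to just 9 ⇒ r1c9=9.
Step 32. [r6c6∈{8}] r6c6 is down to just 8, so r6c6=8.
Step 33. [r6c5∈{1}] r6c5 has the single candidate 1. So r6c5=1.
Step 34. [r7c2∈{3}] only 3 remains possible at r7c2 ⇒ r7c2=3.
Step 35. [r8c3∈{2}] r8c3's peers cover all but 2 ⇒ r8c3=2.
Step 36. [r5c9∈{7}] r5c9 is down to just 7. So r5c9=7.
Step 37. [r2c7∈{2}] r2c7's peers cover all but 2, so r2c7=2.
Step 38. [r1c5∈{2}] r1c5's peers cover all but 2. So r1c5=2.
Step 39. [r2c2∈{4}] only 4 remains possible at r2c2. So r2c2=4.
Step 40. [r6c2∈{7}] only 7 remains possible at r6c2, so r6c2=7.

Answer: 3 6 5 8 2 1 4 7 9 / 8 4 1 9 6 7 2 3 5 / 9 2 7 3 5 4 8 6 1 / 6 8 9 4 7 5 3 1 2 / 2 1 4 6 3 9 5 8 7 / 5 7 3 2 1 8 6 9 4 / 7 3 6 1 4 2 9 5 8 / 1 9 2 5 8 6 7 4 3 / 4 5 8 7 9 3 1 2 6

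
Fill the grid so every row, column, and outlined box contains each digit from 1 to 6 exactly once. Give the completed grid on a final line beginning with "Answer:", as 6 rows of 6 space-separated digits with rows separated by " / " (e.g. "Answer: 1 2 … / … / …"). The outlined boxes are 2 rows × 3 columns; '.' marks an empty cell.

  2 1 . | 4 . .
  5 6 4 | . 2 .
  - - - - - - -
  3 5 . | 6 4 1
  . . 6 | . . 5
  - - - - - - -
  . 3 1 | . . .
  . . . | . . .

Step 1. [r1c5∈{3,5,6}] in row 1, 5 fits only at r1c5. So r1c5=5.
Step 2. [r4c4∈{2,3}] in box 4, 2 fits only at r4c4, so r4c4=2.
Step 3. [r5c5∈{6}] nothing but 6 survives at r5c5, so r5c5=6.
Step 4. [r5c1∈{4}] r5c1 is down to just 4, so r5c1=4.
Step 5. [r2c6∈{3}] r2c6's peers cover all but 3 ⇒ r2c6=3.
Step 6. [r6c4∈{1,3,5}] across col 4, 3 lands solely at r6c4 ⇒ r6c4=3.
Step 7. [r6c2∈{2}] only 2 remains possible at r6c2. So r6c2=2.
Step 8. [r6c1∈{6}] r6c1's peers cover all but 6, so r6c1=6.
Step 9. [r6c3∈{5}] only 5 remains possible at r6c3, so r6c3=5.
Step 10. [r5c4∈{5}] nothing but 5 survives at r5c4, so r5c4=5.
Step 11. [r6c5∈{1}] r6c5's peers cover all but 1, so r6c5=1.
Step 12. [r6c6∈{4}] r6c6 is down to just 4, so r6c6=4.
Step 13. [r1c3∈{3}] r1c3 has the single candidate 3, so r1c3=3.
Step 14. [r3c3∈{2}] r3c3 has the single candidate 2, so r3c3=2.
Step 15. [r2c4∈{1}] r2c4 is down to just 1. So r2c4=1.
Step 16. [r4c5∈{3}] r4c5 is down to just 3 ⇒ r4c5=3.
Step 17. [r5c6∈{2}] r5c6's peers cover all but 2 ⇒ r5c6=2.
Step 18. [r4c2∈{4}] r4c2's peers cover all but 4 ⇒ r4c2=4.
Step 19. [r4c1∈{1}] r4c1's peers cover all but 1 ⇒ r4c1=1.
Step 20. [r1c6∈{6}] r1c6 is down to just 6 ⇒ r1c6=6.

Answer: 2 1 3 4 5 6 / 5 6 4 1 2 3 / 3 5 2 6 4 1 / 1 4 6 2 3 5 / 4 3 1 5 6 2 / 6 2 5 3 1 4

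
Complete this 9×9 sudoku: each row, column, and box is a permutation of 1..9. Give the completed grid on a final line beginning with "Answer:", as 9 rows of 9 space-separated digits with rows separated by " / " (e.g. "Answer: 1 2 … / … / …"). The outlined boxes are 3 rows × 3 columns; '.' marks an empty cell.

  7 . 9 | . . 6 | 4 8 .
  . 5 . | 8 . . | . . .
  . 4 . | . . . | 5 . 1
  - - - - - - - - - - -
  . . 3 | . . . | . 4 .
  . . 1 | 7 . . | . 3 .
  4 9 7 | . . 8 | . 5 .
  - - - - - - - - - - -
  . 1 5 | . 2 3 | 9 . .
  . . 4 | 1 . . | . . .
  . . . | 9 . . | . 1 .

Step 1. [r1c5∈{1,3,5}] row 1 places 1 nowhere but r1c5, so r1c5=1.
Step 2. [r4c6∈{1,2,5,9}] r4c6 is the only open cell in col 6 admitting 1 ⇒ r4c6=1.
Step 3. [r7c4∈{4,6}] col 4 places 4 nowhere but r7c4, so r7c4=4.
Step 4. [r9c9∈{2,3,4,5,6,7,8}] row 9 places 4 nowhere but r9c9. So r9c9=4.
Step 5. [r8c9∈{2,3,5,6,7,8}] col 9 places 5 nowhere but r8c9 ⇒ r8c9=5.
Step 6. [r8c6∈{7}] r8c6 has the single candidate 7 ⇒ r8c6=7.
Step 7. [r9c2∈{2,3,6,7,8}] across col 2, 7 lands solely at r9c2 ⇒ r9c2=7.
Step 8. [r8c1∈{2,3,6,8,9}] in row 8, 9 fits only at r8c1, so r8c1=9.
Step 9. [r2c1∈{1,2,3,6}] in row 2, 1 fits only at r2c1, so r2c1=1.
Step 10. [r1c4∈{2,3,5}] in row 1, 5 fits only at r1c4, so r1c4=5.
Step 11. [r6c7∈{1,2,6}] in row 6, 1 fits only at r6c7. So r6c7=1.
Step 12. [r9c6∈{5}] nothing but 5 survives at r9c6 ⇒ r9c6=5.
Step 13. [r5c5∈{4,5,6,9}] the pair r8c5,r9c5 in col 5 locks {6,8} between them, so r5c5≠6.
Step 14. [r4c5∈{5,6,9}] the pair r8c5,r9c5 in col 5 locks {6,8} between them ⇒ r4c5≠6.
Step 15. [r2c7∈{2,3,6,7}] the only places for 3 in box 9 are along col 7, so r2c7≠3.
Step 16. [r6c5∈{3,6}] the pair r8c5,r9c5 in col 5 locks {6,8} between them, so r6c5≠6.
Step 17. [r6c5∈{3}] r6c5 is down to just 3. So r6c5=3.
Step 18. [r2c9∈{2,3,6,7,9}] across row 2, 3 lands solely at r2c9, so r2c9=3.
Step 19. [r1c9∈{2}] nothing but 2 survives at r1c9 ⇒ r1c9=2.
Step 20. [r6c9∈{6}] r6c9's peers cover all but 6, so r6c9=6.
Step 21. [r8c8∈{2,6}] 2 has one home in col 8: r8c8, so r8c8=2.
Step 22. [r4c4∈{2,6}] col 4 places 6 nowhere but r4c4, so r4c4=6.
Step 23. [r1c2∈{3}] only 3 remains possible at r1c2 ⇒ r1c2=3.
Step 24. [r9c1∈{2,3,6,8}] 3 has one home in col 1: r9c1, so r9c1=3.
Step 25. [r9c3∈{2,6,8}] row 9 places 2 nowhere but r9c3. So r9c3=2.
Step 26. [r3c1∈{2,6,8}] across box 1, 2 lands solely at r3c1, so r3c1=2.
Step 27. [r3c6∈{9}] r3c6's peers cover all but 9 ⇒ r3c6=9.
Step 28. [r2c3∈{6}] only 6 remains possible at r2c3, so r2c3=6.
Step 29. [r2c7∈{7}] r2c7 has the single candidate 7. So r2c7=7.
Step 30. [r4c9∈{7,8,9}] across row 4, 7 lands solely at r4c9. So r4c9=7.
Step 31. [r7c9∈{8}] r7c9 has the single candidate 8 ⇒ r7c9=8.
Step 32. [r8c2∈{6,8}] across box 7, 8 lands solely at r8c2, so r8c2=8.
Step 33. [r9c7∈{6}] r9c7 has the single candidate 6 ⇒ r9c7=6.
Step 34. [r5c2∈{2,6}] col 2 places 6 nowhere but r5c2 ⇒ r5c2=6.
Step 35. [r4c5∈{5,9}] 9 has one home in row 4: r4c5 ⇒ r4c5=9.
Step 36. [r2c6∈{2,4}] in row 2, 2 fits only at r2c6, so r2c6=2.
Step 37. [r5c5∈{4,5}] 5 has one home in col 5: r5c5, so r5c5=5.
Step 38. [r5c7∈{2,8}] in row 5, 2 fits only at r5c7 ⇒ r5c7=2.
Step 39. [r4c1∈{5,8}] r4c1 is the only open cell in row 4 admitting 5 ⇒ r4c1=5.
Step 40. [r7c1∈{6}] r7c1's peers cover all but 6 ⇒ r7c1=6.
Step 41. [r8c7∈{3}] only 3 remains possible at r8c7, so r8c7=3.
Step 42. [r9c5∈{8}] nothing but 8 survives at r9c5 ⇒ r9c5=8.
Step 43. [r5c6∈{4}] nothing but 4 survives at r5c6, so r5c6=4.
Step 44. [r4c2∈{2}] only 2 remains possible at r4c2 ⇒ r4c2=2.
Step 45. [r2c8∈{9}] r2c8's peers cover all but 9 ⇒ r2c8=9.
Step 46. [r5c9∈{9}] only 9 remains possible at r5c9 ⇒ r5c9=9.
Step 47. [r2c5∈{4}] only 4 remains possible at r2c5. So r2c5=4.
Step 48. [r4c7∈{8}] r4c7 is down to just 8. So r4c7=8.
Step 49. [r6c4∈{2}] r6c4's peers cover all but 2 ⇒ r6c4=2.
Step 50. [r3c3∈{8}] r3c3 is down to just 8 ⇒ r3c3=8.
Step 51. [r8c5∈{6}] r8c5 is down to just 6 ⇒ r8c5=6.
Step 52. [r3c8∈{6}] r3c8's peers cover all but 6. So r3c8=6.
Step 53. [r3c5∈{7}] r3c5's peers cover all but 7, so r3c5=7.
Step 54. [r7c8∈{7}] r7c8 has the single candidate 7. So r7c8=7.
Step 55. [r3c4∈{3}] r3c4 has the single candidate 3, so r3c4=3.
Step 56. [r5c1∈{8}] r5c1 has the single candidate 8, so r5c1=8.

Answer: 7 3 9 5 1 6 4 8 2 / 1 5 6 8 4 2 7 9 3 / 2 4 8 3 7 9 5 6 1 / 5 2 3 6 9 1 8 4 7 / 8 6 1 7 5 4 2 3 9 / 4 9 7 2 3 8 1 5 6 / 6 1 5 4 2 3 9 7 8 / 9 8 4 1 6 7 3 2 5 / 3 7 2 9 8 5 6 1 4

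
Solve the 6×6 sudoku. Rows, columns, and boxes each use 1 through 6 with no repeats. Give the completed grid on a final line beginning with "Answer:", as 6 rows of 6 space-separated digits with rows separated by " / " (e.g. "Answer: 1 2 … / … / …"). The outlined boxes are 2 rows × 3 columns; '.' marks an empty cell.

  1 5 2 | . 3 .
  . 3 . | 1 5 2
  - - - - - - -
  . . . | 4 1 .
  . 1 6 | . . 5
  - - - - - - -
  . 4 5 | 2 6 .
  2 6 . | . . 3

Step 1. [r5c1∈{3}] r5c1 is down to just 3. So r5c1=3.
Step 2. [r1c4∈{6}] r1c4 is down to just 6 ⇒ r1c4=6.
Step 3. [r4c1∈{4}] only 4 remains possible at r4c1 ⇒ r4c1=4.
Step 4. [r3c1∈{5}] nothing but 5 survives at r3c1, so r3c1=5.
Step 5. [r4c4∈{3}] r4c4's peers cover all but 3. So r4c4=3.
Step 6. [r6c4∈{5}] nothing but 5 survives at r6c4. So r6c4=5.
Step 7. [r5c6∈{1}] nothing but 1 survives at r5c6, so r5c6=1.
Step 8. [r6c5∈{4}] only 4 remains possible at r6c5. So r6c5=4.
Step 9. [r4c5∈{2}] r4c5's peers cover all but 2, so r4c5=2.
Step 10. [r3c3∈{3}] r3c3 has the single candidate 3 ⇒ r3c3=3.
Step 11. [r2c1∈{6}] r2c1's peers cover all but 6. So r2c1=6.
Step 12. [r3c2∈{2}] r3c2's peers cover all but 2. So r3c2=2.
Step 13. [r1c6∈{4}] r1c6 has the single candidate 4, so r1c6=4.
Step 14. [r3c6∈{6}] r3c6's peers cover all but 6. So r3c6=6.
Step 15. [r2c3∈{4}] nothing but 4 survives at r2c3. So r2c3=4.
Step 16. [r6c3∈{1}] r6c3 has the single candidate 1 ⇒ r6c3=1.

Answer: 1 5 2 6 3 4 / 6 3 4 1 5 2 / 5 2 3 4 1 6 / 4 1 6 3 2 5 / 3 4 5 2 6 1 / 2 6 1 5 4 3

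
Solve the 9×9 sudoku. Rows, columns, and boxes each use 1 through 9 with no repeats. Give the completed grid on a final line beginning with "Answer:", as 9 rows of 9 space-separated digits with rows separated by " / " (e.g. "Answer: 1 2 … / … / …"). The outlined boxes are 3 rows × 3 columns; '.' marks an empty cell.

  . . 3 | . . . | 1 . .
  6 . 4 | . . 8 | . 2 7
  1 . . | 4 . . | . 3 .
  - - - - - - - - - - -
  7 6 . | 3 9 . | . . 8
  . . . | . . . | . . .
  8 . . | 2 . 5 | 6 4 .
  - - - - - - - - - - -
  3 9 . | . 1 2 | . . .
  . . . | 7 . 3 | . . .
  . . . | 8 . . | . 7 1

Step 1. [r2c2∈{5}] r2c2 has the single candidate 5. So r2c2=5.
Step 2. [r2c7∈{9}] r2c7 has the single candidate 9. So r2c7=9.
Step 3. [r1c4∈{5,6,9}] r1c4 is the only open cell in col 4 admitting 9 ⇒ r1c4=9.
Step 4. [r7c4∈{5,6}] col 4 places 5 nowhere but r7c4. So r7c4=5.
Step 5. [r1c1∈{2}] r1c1's peers cover all but 2 ⇒ r1c1=2.
Step 6. [r5c1∈{4,5,9}] 9 has one home in col 1: r5c1, so r5c1=9.
Step 7. [r5c2∈{1,2,3,4}] box 4 places 4 nowhere but r5c2, so r5c2=4.
Step 8. [r5c7∈{2,3,5,7}] r5c7 is the only open cell in col 7 admitting 7. So r5c7=7.
Step 9. [r8c8∈{5,6,8,9}] across col 8, 9 lands solely at r8c8 ⇒ r8c8=9.
Step 10. [r6c3∈{1}] r6c3 has the single candidate 1. So r6c3=1.
Step 11. [r9c2∈{2}] r9c2 has the single candidate 2 ⇒ r9c2=2.
Step 12. [r1c9∈{4,5,6}] 4 has one home in row 1: r1c9. So r1c9=4.
Step 13. [r7c9∈{6}] r7c9's peers cover all but 6, so r7c9=6.
Step 14. [r3c9∈{5}] nothing but 5 survives at r3c9 ⇒ r3c9=5.
Step 15. [r3c7∈{8}] r3c7 has the single candidate 8. So r3c7=8.
Step 16. [r3c2∈{7}] r3c2 has the single candidate 7. So r3c2=7.
Step 17. [r3c6∈{6}] nothing but 6 survives at r3c6 ⇒ r3c6=6.
Step 18. [r5c6∈{1}] r5c6 is down to just 1. So r5c6=1.
Step 19. [r5c8∈{5}] r5c8 is down to just 5. So r5c8=5.
Step 20. [r4c3∈{2,5}] row 4 places 5 nowhere but r4c3, so r4c3=5.
Step 21. [r9c7∈{3,4,5}] r9c7 is the only open cell in row 9 admitting 3 ⇒ r9c7=3.
Step 22. [r8c7∈{2,4,5}] 5 has one home in col 7: r8c7. So r8c7=5.
Step 23. [r8c1∈{4}] r8c1's peers cover all but 4. So r8c1=4.
Step 24. [r8c5∈{6}] nothing but 6 survives at r8c5, so r8c5=6.
Step 25. [r5c9∈{2,3}] 3 has one home in row 5: r5c9. So r5c9=3.
Step 26. [r8c3∈{8}] r8c3's peers cover all but 8 ⇒ r8c3=8.
Step 27. [r1c5∈{5,7}] 5 has one home in row 1: r1c5, so r1c5=5.
Step 28. [r9c6∈{4,9}] 9 has one home in row 9: r9c6 ⇒ r9c6=9.
Step 29. [r6c9∈{9}] only 9 remains possible at r6c9. So r6c9=9.
Step 30. [r1c6∈{7}] nothing but 7 survives at r1c6, so r1c6=7.
Step 31. [r6c5∈{7}] only 7 remains possible at r6c5 ⇒ r6c5=7.
Step 32. [r1c2∈{8}] r1c2's peers cover all but 8, so r1c2=8.
Step 33. [r7c7∈{4}] r7c7's peers cover all but 4, so r7c7=4.
Step 34. [r5c4∈{6}] r5c4 has the single candidate 6 ⇒ r5c4=6.
Step 35. [r2c5∈{3}] nothing but 3 survives at r2c5, so r2c5=3.
Step 36. [r5c5∈{8}] r5c5 has the single candidate 8 ⇒ r5c5=8.
Step 37. [r9c5∈{4}] r9c5 is down to just 4, so r9c5=4.
Step 38. [r3c5∈{2}] only 2 remains possible at r3c5, so r3c5=2.
Step 39. [r4c8∈{1}] r4c8 is down to just 1, so r4c8=1.
Step 40. [r7c8∈{8}] r7c8's peers cover all but 8. So r7c8=8.
Step 41. [r3c3∈{9}] r3c3's peers cover all but 9, so r3c3=9.
Step 42. [r1c8∈{6}] r1c8's peers cover all but 6 ⇒ r1c8=6.
Step 43. [r4c6∈{4}] r4c6 is down to just 4 ⇒ r4c6=4.
Step 44. [r4c7∈{2}] only 2 remains possible at r4c7, so r4c7=2.
Step 45. [r7c3∈{7}] nothing but 7 survives at r7c3. So r7c3=7.
Step 46. [r6c2∈{3}] nothing but 3 survives at r6c2 ⇒ r6c2=3.
Step 47. [r2c4∈{1}] r2c4's peers cover all but 1, so r2c4=1.
Step 48. [r8c9∈{2}] r8c9's peers cover all but 2, so r8c9=2.
Step 49. [r9c1∈{5}] nothing but 5 survives at r9c1, so r9c1=5.
Step 50. [r5c3∈{2}] nothing but 2 survives at r5c3. So r5c3=2.
Step 51. [r9c3∈{6}] nothing but 6 survives at r9c3, so r9c3=6.
Step 52. [r8c2∈{1}] r8c2 has the single candidate 1. So r8c2=1.

Answer: 2 8 3 9 5 7 1 6 4 / 6 5 4 1 3 8 9 2 7 / 1 7 9 4 2 6 8 3 5 / 7 6 5 3 9 4 2 1 8 / 9 4 2 6 8 1 7 5 3 / 8 3 1 2 7 5 6 4 9 / 3 9 7 5 1 2 4 8 6 / 4 1 8 7 6 3 5 9 2 / 5 2 6 8 4 9 3 7 1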